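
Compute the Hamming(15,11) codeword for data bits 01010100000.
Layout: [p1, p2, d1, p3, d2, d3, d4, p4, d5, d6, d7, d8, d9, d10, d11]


Parity bits: p1=0, p2=0, p3=0, p4=1

000010110100000


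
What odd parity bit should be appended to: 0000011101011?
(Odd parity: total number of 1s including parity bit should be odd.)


Number of 1s in data: 6
Parity bit: 1

1


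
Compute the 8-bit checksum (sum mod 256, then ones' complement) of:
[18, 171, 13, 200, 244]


Sum = 646 mod 256 = 134
Complement = 121

121


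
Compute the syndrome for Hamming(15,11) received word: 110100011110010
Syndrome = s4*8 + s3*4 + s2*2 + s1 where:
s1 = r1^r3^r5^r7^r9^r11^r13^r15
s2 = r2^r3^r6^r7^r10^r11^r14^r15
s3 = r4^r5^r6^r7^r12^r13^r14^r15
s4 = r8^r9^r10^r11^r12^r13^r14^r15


s1=1, s2=0, s3=0, s4=1

Syndrome = 9 (error at position 9)


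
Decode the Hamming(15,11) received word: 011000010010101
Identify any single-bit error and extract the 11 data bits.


Syndrome = 0: no error detected

Data: 10000010101 (no errors)


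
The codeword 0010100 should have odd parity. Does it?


Number of 1s: 2

No, parity error (2 ones)


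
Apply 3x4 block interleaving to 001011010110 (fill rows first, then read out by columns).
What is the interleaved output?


Matrix:
  0010
  1101
  0110
Read columns: 010011101010

010011101010


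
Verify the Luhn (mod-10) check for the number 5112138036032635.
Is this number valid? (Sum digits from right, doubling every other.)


Luhn sum = 54
54 mod 10 = 4

Invalid (Luhn sum mod 10 = 4)


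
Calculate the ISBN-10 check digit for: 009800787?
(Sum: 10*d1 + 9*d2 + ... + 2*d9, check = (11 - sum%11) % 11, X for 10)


Weighted sum: 194
194 mod 11 = 7

Check digit: 4


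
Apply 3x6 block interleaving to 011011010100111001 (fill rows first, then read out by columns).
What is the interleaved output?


Matrix:
  011011
  010100
  111001
Read columns: 001111101010100101

001111101010100101


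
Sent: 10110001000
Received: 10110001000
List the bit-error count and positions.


XOR: 00000000000

0 errors (received matches sent)


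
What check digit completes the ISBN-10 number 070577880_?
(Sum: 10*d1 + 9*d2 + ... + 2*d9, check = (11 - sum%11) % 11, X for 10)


Weighted sum: 231
231 mod 11 = 0

Check digit: 0


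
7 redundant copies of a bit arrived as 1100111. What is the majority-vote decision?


Ones: 5 out of 7
Threshold: 4

1 (5/7 voted 1)


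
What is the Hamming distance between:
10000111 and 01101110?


XOR: 11101001
Count of 1s: 5

5


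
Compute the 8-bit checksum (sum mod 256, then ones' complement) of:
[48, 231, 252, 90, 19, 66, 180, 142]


Sum = 1028 mod 256 = 4
Complement = 251

251


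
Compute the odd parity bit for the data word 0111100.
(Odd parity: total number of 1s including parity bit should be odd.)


Number of 1s in data: 4
Parity bit: 1

1


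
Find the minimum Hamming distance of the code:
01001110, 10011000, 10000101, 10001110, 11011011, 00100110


Comparing all pairs, minimum distance: 2
Can detect 1 errors, correct 0 errors

2


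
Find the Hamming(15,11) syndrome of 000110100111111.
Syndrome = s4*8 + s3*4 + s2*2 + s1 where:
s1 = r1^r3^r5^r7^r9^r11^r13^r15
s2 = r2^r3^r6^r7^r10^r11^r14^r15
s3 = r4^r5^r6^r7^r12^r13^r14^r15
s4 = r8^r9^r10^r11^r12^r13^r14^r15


s1=1, s2=1, s3=1, s4=0

Syndrome = 7 (error at position 7)


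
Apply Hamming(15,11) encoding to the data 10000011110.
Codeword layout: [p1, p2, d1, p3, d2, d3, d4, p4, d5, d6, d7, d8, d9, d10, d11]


Parity bits: p1=1, p2=1, p3=1, p4=0

111100000011110


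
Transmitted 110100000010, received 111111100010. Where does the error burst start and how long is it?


XOR: 001011100000

Burst at position 2, length 5


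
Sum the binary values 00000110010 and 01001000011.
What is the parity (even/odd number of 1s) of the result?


00000110010 = 50
01001000011 = 579
Sum = 629 = 1001110101
1s count = 6

even parity (6 ones in 1001110101)


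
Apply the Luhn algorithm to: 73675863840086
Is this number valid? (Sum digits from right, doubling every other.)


Luhn sum = 57
57 mod 10 = 7

Invalid (Luhn sum mod 10 = 7)


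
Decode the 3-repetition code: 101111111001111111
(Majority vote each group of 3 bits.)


Groups: 101, 111, 111, 001, 111, 111
Majority votes: 111011

111011


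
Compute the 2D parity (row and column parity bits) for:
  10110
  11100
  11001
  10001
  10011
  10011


Row parities: 111011
Column parities: 00010

Row P: 111011, Col P: 00010, Corner: 1


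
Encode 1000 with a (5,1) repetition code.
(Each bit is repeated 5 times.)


Each bit -> 5 copies

11111000000000000000


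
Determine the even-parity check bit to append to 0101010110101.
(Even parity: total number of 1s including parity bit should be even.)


Number of 1s in data: 7
Parity bit: 1

1


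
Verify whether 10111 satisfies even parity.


Number of 1s: 4

Yes, parity is correct (4 ones)


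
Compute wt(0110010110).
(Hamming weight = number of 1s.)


Counting 1s in 0110010110

5


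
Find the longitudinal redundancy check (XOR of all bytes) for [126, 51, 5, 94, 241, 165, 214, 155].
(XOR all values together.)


XOR chain: 126 ^ 51 ^ 5 ^ 94 ^ 241 ^ 165 ^ 214 ^ 155 = 15

15


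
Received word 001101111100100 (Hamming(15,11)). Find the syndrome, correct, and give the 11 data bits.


Syndrome = 0: no error detected

Data: 10111100100 (no errors)


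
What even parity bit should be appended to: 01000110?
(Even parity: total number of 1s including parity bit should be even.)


Number of 1s in data: 3
Parity bit: 1

1


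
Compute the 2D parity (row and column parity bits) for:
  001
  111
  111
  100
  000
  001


Row parities: 111101
Column parities: 100

Row P: 111101, Col P: 100, Corner: 1


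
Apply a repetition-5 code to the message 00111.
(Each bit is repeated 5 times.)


Each bit -> 5 copies

0000000000111111111111111


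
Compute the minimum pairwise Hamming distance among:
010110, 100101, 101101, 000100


Comparing all pairs, minimum distance: 1
Can detect 0 errors, correct 0 errors

1


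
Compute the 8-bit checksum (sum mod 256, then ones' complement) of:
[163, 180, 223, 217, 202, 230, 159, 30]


Sum = 1404 mod 256 = 124
Complement = 131

131


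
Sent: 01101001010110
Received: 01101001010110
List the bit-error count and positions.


XOR: 00000000000000

0 errors (received matches sent)


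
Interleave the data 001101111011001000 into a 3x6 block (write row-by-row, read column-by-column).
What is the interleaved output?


Matrix:
  001101
  111011
  001000
Read columns: 010010111100010110

010010111100010110


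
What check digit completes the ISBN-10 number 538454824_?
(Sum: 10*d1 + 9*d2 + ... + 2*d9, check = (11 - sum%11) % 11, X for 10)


Weighted sum: 265
265 mod 11 = 1

Check digit: X


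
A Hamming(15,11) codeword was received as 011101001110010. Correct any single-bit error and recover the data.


Syndrome = 5: error at position 5

Data: 11101110010 (corrected bit 5)


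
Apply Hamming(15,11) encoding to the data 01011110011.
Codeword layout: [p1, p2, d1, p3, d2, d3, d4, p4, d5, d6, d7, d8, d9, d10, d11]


Parity bits: p1=1, p2=1, p3=0, p4=1

110010111110011


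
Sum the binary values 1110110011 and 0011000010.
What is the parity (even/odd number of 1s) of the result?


1110110011 = 947
0011000010 = 194
Sum = 1141 = 10001110101
1s count = 6

even parity (6 ones in 10001110101)


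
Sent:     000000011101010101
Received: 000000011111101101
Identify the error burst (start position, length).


XOR: 000000000010111000

Burst at position 10, length 5


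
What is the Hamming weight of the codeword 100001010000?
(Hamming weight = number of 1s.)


Counting 1s in 100001010000

3


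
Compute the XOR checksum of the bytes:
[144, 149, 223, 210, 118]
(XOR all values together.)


XOR chain: 144 ^ 149 ^ 223 ^ 210 ^ 118 = 126

126


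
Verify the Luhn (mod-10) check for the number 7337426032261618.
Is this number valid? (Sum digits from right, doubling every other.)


Luhn sum = 70
70 mod 10 = 0

Valid (Luhn sum mod 10 = 0)


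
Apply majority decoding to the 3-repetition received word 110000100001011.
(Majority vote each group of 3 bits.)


Groups: 110, 000, 100, 001, 011
Majority votes: 10001

10001


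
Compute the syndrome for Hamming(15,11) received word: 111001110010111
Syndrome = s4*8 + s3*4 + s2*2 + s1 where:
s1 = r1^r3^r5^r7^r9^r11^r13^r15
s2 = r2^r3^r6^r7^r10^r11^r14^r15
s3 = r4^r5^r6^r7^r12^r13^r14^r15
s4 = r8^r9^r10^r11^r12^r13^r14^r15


s1=0, s2=1, s3=1, s4=1

Syndrome = 14 (error at position 14)


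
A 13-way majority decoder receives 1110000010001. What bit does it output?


Ones: 5 out of 13
Threshold: 7

0 (5/13 voted 1)


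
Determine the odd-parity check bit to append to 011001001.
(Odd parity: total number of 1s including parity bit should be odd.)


Number of 1s in data: 4
Parity bit: 1

1


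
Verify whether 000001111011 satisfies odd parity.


Number of 1s: 6

No, parity error (6 ones)


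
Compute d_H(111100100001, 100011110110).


XOR: 011111010111
Count of 1s: 9

9


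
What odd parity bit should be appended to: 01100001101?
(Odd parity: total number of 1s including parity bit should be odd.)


Number of 1s in data: 5
Parity bit: 0

0


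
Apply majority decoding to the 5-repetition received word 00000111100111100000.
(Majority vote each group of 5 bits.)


Groups: 00000, 11110, 01111, 00000
Majority votes: 0110

0110


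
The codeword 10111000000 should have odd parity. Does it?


Number of 1s: 4

No, parity error (4 ones)


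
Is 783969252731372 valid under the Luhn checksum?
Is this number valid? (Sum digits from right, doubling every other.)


Luhn sum = 66
66 mod 10 = 6

Invalid (Luhn sum mod 10 = 6)


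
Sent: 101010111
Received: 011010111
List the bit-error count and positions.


XOR: 110000000

2 error(s) at position(s): 0, 1


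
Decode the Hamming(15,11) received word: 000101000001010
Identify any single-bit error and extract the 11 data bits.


Syndrome = 0: no error detected

Data: 00100001010 (no errors)


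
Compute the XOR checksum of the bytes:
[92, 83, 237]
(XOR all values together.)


XOR chain: 92 ^ 83 ^ 237 = 226

226


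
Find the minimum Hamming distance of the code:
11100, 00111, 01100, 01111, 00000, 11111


Comparing all pairs, minimum distance: 1
Can detect 0 errors, correct 0 errors

1


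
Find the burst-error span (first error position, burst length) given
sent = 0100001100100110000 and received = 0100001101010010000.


XOR: 0000000001110100000

Burst at position 9, length 5


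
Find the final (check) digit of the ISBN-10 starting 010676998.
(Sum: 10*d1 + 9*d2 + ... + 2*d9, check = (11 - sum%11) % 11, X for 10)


Weighted sum: 202
202 mod 11 = 4

Check digit: 7


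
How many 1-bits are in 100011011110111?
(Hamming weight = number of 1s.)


Counting 1s in 100011011110111

10


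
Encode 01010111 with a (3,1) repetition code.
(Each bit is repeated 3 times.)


Each bit -> 3 copies

000111000111000111111111


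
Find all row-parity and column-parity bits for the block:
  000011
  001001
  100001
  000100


Row parities: 0001
Column parities: 101111

Row P: 0001, Col P: 101111, Corner: 1


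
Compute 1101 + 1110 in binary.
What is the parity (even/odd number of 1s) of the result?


1101 = 13
1110 = 14
Sum = 27 = 11011
1s count = 4

even parity (4 ones in 11011)


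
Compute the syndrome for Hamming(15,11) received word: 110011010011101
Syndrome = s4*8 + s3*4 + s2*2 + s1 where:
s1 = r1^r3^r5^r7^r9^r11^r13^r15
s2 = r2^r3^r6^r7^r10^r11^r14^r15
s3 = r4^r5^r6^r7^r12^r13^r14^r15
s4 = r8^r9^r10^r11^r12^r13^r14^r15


s1=1, s2=0, s3=1, s4=1

Syndrome = 13 (error at position 13)


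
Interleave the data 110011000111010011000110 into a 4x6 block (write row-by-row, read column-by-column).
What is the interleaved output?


Matrix:
  110011
  000111
  010011
  000110
Read columns: 100010100000010111111110

100010100000010111111110


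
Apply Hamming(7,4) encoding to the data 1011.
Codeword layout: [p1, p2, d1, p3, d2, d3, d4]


Parity bits: p1=0, p2=1, p3=0

0110011


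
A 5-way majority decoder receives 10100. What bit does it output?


Ones: 2 out of 5
Threshold: 3

0 (2/5 voted 1)


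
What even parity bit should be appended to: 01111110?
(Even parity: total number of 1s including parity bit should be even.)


Number of 1s in data: 6
Parity bit: 0

0


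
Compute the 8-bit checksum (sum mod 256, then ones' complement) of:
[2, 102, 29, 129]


Sum = 262 mod 256 = 6
Complement = 249

249


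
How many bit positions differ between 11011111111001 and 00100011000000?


XOR: 11111100111001
Count of 1s: 10

10


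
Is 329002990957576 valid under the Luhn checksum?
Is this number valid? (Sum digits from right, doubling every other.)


Luhn sum = 73
73 mod 10 = 3

Invalid (Luhn sum mod 10 = 3)


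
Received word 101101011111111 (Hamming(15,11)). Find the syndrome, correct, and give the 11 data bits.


Syndrome = 0: no error detected

Data: 10101111111 (no errors)


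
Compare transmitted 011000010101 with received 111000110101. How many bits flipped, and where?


XOR: 100000100000

2 error(s) at position(s): 0, 6


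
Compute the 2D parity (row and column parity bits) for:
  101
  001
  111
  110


Row parities: 0110
Column parities: 101

Row P: 0110, Col P: 101, Corner: 0


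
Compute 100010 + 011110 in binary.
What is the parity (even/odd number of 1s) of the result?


100010 = 34
011110 = 30
Sum = 64 = 1000000
1s count = 1

odd parity (1 ones in 1000000)


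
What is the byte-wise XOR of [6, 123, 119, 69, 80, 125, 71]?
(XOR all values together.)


XOR chain: 6 ^ 123 ^ 119 ^ 69 ^ 80 ^ 125 ^ 71 = 37

37


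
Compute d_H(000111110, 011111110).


XOR: 011000000
Count of 1s: 2

2


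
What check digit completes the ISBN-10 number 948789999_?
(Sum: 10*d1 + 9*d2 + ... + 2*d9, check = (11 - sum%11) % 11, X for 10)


Weighted sum: 413
413 mod 11 = 6

Check digit: 5


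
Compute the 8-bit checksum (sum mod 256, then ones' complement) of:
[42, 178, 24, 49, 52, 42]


Sum = 387 mod 256 = 131
Complement = 124

124


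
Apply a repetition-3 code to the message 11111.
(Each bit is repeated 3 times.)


Each bit -> 3 copies

111111111111111


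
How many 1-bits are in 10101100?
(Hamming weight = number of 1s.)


Counting 1s in 10101100

4


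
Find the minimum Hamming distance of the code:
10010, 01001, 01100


Comparing all pairs, minimum distance: 2
Can detect 1 errors, correct 0 errors

2


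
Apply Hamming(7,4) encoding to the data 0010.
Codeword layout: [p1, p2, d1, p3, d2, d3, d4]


Parity bits: p1=0, p2=1, p3=1

0101010


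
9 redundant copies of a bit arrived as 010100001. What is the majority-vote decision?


Ones: 3 out of 9
Threshold: 5

0 (3/9 voted 1)


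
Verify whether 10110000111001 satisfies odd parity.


Number of 1s: 7

Yes, parity is correct (7 ones)


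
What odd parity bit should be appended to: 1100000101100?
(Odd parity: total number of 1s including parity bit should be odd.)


Number of 1s in data: 5
Parity bit: 0

0


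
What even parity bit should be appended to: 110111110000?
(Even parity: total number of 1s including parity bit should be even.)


Number of 1s in data: 7
Parity bit: 1

1


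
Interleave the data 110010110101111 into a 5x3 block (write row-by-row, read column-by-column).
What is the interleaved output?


Matrix:
  110
  010
  110
  101
  111
Read columns: 101111110100011

101111110100011


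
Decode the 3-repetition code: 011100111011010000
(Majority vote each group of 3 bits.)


Groups: 011, 100, 111, 011, 010, 000
Majority votes: 101100

101100


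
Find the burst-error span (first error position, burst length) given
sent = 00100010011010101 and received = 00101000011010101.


XOR: 00001010000000000

Burst at position 4, length 3


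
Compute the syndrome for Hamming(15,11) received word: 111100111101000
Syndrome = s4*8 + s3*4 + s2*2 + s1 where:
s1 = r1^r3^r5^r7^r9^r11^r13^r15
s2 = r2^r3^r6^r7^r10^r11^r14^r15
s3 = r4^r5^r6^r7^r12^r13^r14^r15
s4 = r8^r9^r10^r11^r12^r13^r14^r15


s1=0, s2=0, s3=1, s4=0

Syndrome = 4 (error at position 4)


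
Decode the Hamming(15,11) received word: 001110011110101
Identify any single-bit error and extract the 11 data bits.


Syndrome = 0: no error detected

Data: 11001110101 (no errors)


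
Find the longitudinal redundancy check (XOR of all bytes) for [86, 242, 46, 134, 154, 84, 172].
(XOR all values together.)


XOR chain: 86 ^ 242 ^ 46 ^ 134 ^ 154 ^ 84 ^ 172 = 110

110


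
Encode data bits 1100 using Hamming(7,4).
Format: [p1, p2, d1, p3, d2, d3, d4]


Parity bits: p1=0, p2=1, p3=1

0111100


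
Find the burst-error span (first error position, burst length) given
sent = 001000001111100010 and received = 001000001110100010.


XOR: 000000000001000000

Burst at position 11, length 1


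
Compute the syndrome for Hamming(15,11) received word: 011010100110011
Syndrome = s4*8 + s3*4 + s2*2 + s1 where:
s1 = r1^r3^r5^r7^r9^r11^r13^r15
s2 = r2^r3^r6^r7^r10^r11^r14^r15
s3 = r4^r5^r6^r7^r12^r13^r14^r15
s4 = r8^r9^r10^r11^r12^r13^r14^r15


s1=1, s2=1, s3=0, s4=0

Syndrome = 3 (error at position 3)


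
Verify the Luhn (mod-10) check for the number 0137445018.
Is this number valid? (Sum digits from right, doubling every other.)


Luhn sum = 37
37 mod 10 = 7

Invalid (Luhn sum mod 10 = 7)


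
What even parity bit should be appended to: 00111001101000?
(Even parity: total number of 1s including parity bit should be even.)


Number of 1s in data: 6
Parity bit: 0

0


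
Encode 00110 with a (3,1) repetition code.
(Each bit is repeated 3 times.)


Each bit -> 3 copies

000000111111000


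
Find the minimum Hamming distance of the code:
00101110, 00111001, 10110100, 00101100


Comparing all pairs, minimum distance: 1
Can detect 0 errors, correct 0 errors

1


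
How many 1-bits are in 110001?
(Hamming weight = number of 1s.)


Counting 1s in 110001

3


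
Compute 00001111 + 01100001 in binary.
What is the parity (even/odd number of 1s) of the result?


00001111 = 15
01100001 = 97
Sum = 112 = 1110000
1s count = 3

odd parity (3 ones in 1110000)


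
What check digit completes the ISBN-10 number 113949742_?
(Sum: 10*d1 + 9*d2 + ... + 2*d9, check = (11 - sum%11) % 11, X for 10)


Weighted sum: 219
219 mod 11 = 10

Check digit: 1


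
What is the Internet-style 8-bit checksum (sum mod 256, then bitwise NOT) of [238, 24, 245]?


Sum = 507 mod 256 = 251
Complement = 4

4


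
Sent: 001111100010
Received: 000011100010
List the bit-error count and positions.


XOR: 001100000000

2 error(s) at position(s): 2, 3


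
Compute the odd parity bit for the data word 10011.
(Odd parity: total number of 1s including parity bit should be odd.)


Number of 1s in data: 3
Parity bit: 0

0


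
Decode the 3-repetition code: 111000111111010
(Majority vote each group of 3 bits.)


Groups: 111, 000, 111, 111, 010
Majority votes: 10110

10110


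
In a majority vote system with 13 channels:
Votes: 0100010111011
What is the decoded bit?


Ones: 7 out of 13
Threshold: 7

1 (7/13 voted 1)


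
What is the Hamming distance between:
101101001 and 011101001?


XOR: 110000000
Count of 1s: 2

2


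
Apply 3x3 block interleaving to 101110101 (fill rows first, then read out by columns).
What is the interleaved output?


Matrix:
  101
  110
  101
Read columns: 111010101

111010101


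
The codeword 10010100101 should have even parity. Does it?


Number of 1s: 5

No, parity error (5 ones)


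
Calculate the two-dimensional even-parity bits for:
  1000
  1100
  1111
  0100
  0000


Row parities: 10010
Column parities: 1111

Row P: 10010, Col P: 1111, Corner: 0


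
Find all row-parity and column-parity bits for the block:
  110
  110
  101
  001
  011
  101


Row parities: 000100
Column parities: 010

Row P: 000100, Col P: 010, Corner: 1


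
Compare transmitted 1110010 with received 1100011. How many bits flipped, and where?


XOR: 0010001

2 error(s) at position(s): 2, 6


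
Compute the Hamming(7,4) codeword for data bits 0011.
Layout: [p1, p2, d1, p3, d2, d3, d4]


Parity bits: p1=1, p2=0, p3=0

1000011


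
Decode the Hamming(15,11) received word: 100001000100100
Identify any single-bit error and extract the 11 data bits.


Syndrome = 0: no error detected

Data: 00100100100 (no errors)


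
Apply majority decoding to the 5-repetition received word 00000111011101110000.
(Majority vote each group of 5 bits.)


Groups: 00000, 11101, 11011, 10000
Majority votes: 0110

0110


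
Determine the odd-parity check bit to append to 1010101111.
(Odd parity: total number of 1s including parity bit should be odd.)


Number of 1s in data: 7
Parity bit: 0

0


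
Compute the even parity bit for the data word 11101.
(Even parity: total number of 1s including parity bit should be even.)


Number of 1s in data: 4
Parity bit: 0

0


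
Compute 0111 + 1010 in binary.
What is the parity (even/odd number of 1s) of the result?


0111 = 7
1010 = 10
Sum = 17 = 10001
1s count = 2

even parity (2 ones in 10001)


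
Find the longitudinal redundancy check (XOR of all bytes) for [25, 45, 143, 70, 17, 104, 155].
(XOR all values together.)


XOR chain: 25 ^ 45 ^ 143 ^ 70 ^ 17 ^ 104 ^ 155 = 31

31


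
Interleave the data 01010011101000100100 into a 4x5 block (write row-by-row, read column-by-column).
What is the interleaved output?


Matrix:
  01010
  01110
  10001
  00100
Read columns: 00101100010111000010

00101100010111000010


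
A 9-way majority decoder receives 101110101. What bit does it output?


Ones: 6 out of 9
Threshold: 5

1 (6/9 voted 1)


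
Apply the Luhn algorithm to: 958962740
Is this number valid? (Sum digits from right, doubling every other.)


Luhn sum = 52
52 mod 10 = 2

Invalid (Luhn sum mod 10 = 2)


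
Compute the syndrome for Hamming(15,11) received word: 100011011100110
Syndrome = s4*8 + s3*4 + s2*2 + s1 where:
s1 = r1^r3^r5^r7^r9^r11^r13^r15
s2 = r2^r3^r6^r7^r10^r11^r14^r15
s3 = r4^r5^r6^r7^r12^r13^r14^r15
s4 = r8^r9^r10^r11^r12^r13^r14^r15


s1=0, s2=1, s3=0, s4=1

Syndrome = 10 (error at position 10)


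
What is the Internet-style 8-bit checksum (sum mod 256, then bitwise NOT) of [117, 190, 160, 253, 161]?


Sum = 881 mod 256 = 113
Complement = 142

142


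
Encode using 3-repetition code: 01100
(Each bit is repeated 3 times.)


Each bit -> 3 copies

000111111000000


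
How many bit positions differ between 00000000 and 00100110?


XOR: 00100110
Count of 1s: 3

3


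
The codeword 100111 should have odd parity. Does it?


Number of 1s: 4

No, parity error (4 ones)


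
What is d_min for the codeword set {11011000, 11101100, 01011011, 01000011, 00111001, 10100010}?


Comparing all pairs, minimum distance: 2
Can detect 1 errors, correct 0 errors

2


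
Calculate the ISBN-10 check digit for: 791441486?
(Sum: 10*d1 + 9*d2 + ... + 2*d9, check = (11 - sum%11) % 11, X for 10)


Weighted sum: 268
268 mod 11 = 4

Check digit: 7


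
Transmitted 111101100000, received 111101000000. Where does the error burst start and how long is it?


XOR: 000000100000

Burst at position 6, length 1


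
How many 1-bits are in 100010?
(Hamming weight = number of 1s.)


Counting 1s in 100010

2


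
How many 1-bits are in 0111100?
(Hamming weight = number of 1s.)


Counting 1s in 0111100

4


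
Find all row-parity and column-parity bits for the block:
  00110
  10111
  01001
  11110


Row parities: 0000
Column parities: 00110

Row P: 0000, Col P: 00110, Corner: 0


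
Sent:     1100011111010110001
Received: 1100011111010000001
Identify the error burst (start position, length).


XOR: 0000000000000110000

Burst at position 13, length 2


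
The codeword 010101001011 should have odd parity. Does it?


Number of 1s: 6

No, parity error (6 ones)


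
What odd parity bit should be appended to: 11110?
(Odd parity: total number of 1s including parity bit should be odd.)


Number of 1s in data: 4
Parity bit: 1

1


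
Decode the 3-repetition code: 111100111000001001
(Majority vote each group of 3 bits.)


Groups: 111, 100, 111, 000, 001, 001
Majority votes: 101000

101000


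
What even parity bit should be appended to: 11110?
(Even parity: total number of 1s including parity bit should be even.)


Number of 1s in data: 4
Parity bit: 0

0


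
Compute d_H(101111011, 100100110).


XOR: 001011101
Count of 1s: 5

5


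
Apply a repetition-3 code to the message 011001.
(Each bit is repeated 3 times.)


Each bit -> 3 copies

000111111000000111


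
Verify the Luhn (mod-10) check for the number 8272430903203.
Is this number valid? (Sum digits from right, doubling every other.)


Luhn sum = 53
53 mod 10 = 3

Invalid (Luhn sum mod 10 = 3)


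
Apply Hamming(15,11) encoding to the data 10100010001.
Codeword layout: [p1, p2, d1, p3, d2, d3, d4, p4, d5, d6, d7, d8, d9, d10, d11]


Parity bits: p1=1, p2=0, p3=0, p4=0

101001000010001


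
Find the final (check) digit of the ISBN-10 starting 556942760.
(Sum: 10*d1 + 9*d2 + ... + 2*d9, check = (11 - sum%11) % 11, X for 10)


Weighted sum: 286
286 mod 11 = 0

Check digit: 0


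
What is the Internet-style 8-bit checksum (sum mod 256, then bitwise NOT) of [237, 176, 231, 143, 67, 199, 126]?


Sum = 1179 mod 256 = 155
Complement = 100

100


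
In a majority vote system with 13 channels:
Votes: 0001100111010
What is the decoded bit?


Ones: 6 out of 13
Threshold: 7

0 (6/13 voted 1)


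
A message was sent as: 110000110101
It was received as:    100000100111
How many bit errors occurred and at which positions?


XOR: 010000010010

3 error(s) at position(s): 1, 7, 10


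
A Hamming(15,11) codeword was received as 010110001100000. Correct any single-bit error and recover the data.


Syndrome = 0: no error detected

Data: 01001100000 (no errors)


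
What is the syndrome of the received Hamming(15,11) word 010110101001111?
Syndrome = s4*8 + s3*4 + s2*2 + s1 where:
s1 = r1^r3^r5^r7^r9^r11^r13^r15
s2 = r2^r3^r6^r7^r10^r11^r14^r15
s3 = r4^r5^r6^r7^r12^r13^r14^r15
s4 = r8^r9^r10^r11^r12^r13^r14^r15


s1=1, s2=0, s3=1, s4=1

Syndrome = 13 (error at position 13)


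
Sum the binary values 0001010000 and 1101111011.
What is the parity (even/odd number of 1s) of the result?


0001010000 = 80
1101111011 = 891
Sum = 971 = 1111001011
1s count = 7

odd parity (7 ones in 1111001011)


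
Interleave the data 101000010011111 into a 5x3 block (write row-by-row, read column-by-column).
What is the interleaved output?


Matrix:
  101
  000
  010
  011
  111
Read columns: 100010011110011

100010011110011


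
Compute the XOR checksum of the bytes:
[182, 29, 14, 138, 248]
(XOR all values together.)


XOR chain: 182 ^ 29 ^ 14 ^ 138 ^ 248 = 215

215


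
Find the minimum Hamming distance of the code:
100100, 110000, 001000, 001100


Comparing all pairs, minimum distance: 1
Can detect 0 errors, correct 0 errors

1


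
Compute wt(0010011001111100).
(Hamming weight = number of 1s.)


Counting 1s in 0010011001111100

8


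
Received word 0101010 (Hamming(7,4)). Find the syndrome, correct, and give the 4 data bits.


Syndrome = 0: no error detected

Data: 0010 (no errors)


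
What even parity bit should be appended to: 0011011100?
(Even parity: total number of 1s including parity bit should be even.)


Number of 1s in data: 5
Parity bit: 1

1


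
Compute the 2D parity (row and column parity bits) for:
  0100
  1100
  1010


Row parities: 100
Column parities: 0010

Row P: 100, Col P: 0010, Corner: 1


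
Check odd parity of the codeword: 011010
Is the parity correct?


Number of 1s: 3

Yes, parity is correct (3 ones)


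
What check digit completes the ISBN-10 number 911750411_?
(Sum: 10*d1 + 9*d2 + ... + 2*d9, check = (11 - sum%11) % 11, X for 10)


Weighted sum: 207
207 mod 11 = 9

Check digit: 2


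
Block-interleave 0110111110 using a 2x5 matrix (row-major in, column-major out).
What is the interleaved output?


Matrix:
  01101
  11110
Read columns: 0111110110

0111110110


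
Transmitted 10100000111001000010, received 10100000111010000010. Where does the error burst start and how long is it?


XOR: 00000000000011000000

Burst at position 12, length 2


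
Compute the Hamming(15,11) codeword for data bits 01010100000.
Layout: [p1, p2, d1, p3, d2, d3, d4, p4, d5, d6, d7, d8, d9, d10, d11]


Parity bits: p1=0, p2=0, p3=0, p4=1

000010110100000


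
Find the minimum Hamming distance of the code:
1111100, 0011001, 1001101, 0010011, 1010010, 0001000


Comparing all pairs, minimum distance: 2
Can detect 1 errors, correct 0 errors

2


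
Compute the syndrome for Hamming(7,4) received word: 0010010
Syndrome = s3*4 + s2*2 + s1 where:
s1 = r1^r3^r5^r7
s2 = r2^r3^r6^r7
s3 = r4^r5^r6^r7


s1=1, s2=0, s3=1

Syndrome = 5 (error at position 5)


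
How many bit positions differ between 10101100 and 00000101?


XOR: 10101001
Count of 1s: 4

4


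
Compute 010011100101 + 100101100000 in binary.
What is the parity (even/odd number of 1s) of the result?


010011100101 = 1253
100101100000 = 2400
Sum = 3653 = 111001000101
1s count = 6

even parity (6 ones in 111001000101)


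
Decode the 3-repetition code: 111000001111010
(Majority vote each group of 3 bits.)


Groups: 111, 000, 001, 111, 010
Majority votes: 10010

10010


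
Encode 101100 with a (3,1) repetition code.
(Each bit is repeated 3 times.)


Each bit -> 3 copies

111000111111000000


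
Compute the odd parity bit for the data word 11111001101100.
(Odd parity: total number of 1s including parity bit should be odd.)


Number of 1s in data: 9
Parity bit: 0

0


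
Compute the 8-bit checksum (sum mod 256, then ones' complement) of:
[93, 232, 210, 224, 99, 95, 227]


Sum = 1180 mod 256 = 156
Complement = 99

99


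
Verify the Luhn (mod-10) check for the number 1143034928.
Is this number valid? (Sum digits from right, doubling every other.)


Luhn sum = 46
46 mod 10 = 6

Invalid (Luhn sum mod 10 = 6)


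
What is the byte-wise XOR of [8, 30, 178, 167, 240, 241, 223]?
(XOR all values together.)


XOR chain: 8 ^ 30 ^ 178 ^ 167 ^ 240 ^ 241 ^ 223 = 221

221


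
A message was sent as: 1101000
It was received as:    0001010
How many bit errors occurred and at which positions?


XOR: 1100010

3 error(s) at position(s): 0, 1, 5


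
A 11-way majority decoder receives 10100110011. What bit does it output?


Ones: 6 out of 11
Threshold: 6

1 (6/11 voted 1)


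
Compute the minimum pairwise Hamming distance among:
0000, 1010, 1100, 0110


Comparing all pairs, minimum distance: 2
Can detect 1 errors, correct 0 errors

2


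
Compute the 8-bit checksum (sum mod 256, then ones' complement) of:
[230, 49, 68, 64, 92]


Sum = 503 mod 256 = 247
Complement = 8

8


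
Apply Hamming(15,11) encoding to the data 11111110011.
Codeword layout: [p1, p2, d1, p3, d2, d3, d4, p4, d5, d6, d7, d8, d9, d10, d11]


Parity bits: p1=0, p2=1, p3=1, p4=1

011111111110011


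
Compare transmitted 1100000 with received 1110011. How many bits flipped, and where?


XOR: 0010011

3 error(s) at position(s): 2, 5, 6


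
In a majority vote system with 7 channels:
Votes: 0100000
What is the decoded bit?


Ones: 1 out of 7
Threshold: 4

0 (1/7 voted 1)


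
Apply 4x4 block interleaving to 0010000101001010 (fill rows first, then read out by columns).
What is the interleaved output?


Matrix:
  0010
  0001
  0100
  1010
Read columns: 0001001010010100

0001001010010100


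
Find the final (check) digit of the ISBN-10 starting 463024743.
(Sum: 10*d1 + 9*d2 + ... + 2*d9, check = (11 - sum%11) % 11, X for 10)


Weighted sum: 196
196 mod 11 = 9

Check digit: 2


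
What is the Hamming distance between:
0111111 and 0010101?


XOR: 0101010
Count of 1s: 3

3


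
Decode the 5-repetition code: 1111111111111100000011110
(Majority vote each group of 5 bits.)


Groups: 11111, 11111, 11110, 00000, 11110
Majority votes: 11101

11101


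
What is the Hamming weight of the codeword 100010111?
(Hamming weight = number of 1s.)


Counting 1s in 100010111

5


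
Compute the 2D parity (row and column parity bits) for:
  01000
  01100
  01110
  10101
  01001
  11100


Row parities: 101101
Column parities: 01010

Row P: 101101, Col P: 01010, Corner: 0


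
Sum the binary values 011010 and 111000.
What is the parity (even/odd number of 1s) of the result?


011010 = 26
111000 = 56
Sum = 82 = 1010010
1s count = 3

odd parity (3 ones in 1010010)


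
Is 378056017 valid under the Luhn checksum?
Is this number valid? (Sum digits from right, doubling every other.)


Luhn sum = 33
33 mod 10 = 3

Invalid (Luhn sum mod 10 = 3)


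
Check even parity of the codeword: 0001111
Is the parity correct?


Number of 1s: 4

Yes, parity is correct (4 ones)


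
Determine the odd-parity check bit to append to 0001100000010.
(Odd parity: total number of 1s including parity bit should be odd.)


Number of 1s in data: 3
Parity bit: 0

0


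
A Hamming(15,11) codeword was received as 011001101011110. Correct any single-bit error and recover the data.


Syndrome = 13: error at position 13

Data: 10111011010 (corrected bit 13)


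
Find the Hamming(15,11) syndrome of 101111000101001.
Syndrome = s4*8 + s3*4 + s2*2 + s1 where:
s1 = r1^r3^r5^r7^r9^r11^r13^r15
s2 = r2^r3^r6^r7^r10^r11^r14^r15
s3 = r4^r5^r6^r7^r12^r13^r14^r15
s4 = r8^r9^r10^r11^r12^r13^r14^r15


s1=0, s2=0, s3=1, s4=1

Syndrome = 12 (error at position 12)


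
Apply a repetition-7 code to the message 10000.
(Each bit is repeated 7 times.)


Each bit -> 7 copies

11111110000000000000000000000000000


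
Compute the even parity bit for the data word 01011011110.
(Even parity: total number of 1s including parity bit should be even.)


Number of 1s in data: 7
Parity bit: 1

1


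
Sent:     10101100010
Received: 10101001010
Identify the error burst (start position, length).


XOR: 00000101000

Burst at position 5, length 3


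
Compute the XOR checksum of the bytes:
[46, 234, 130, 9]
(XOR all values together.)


XOR chain: 46 ^ 234 ^ 130 ^ 9 = 79

79


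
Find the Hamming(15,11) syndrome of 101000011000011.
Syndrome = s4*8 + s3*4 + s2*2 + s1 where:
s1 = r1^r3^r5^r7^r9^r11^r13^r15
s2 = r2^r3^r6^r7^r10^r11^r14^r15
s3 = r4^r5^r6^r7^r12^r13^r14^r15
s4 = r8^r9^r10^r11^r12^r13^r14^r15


s1=0, s2=1, s3=0, s4=0

Syndrome = 2 (error at position 2)


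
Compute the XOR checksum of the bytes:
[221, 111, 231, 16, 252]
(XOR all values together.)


XOR chain: 221 ^ 111 ^ 231 ^ 16 ^ 252 = 185

185


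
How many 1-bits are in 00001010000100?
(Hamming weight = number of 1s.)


Counting 1s in 00001010000100

3


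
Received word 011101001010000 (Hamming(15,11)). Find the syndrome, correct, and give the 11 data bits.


Syndrome = 1: error at position 1

Data: 10101010000 (corrected bit 1)


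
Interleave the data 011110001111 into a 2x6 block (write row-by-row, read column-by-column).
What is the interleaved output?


Matrix:
  011110
  001111
Read columns: 001011111101

001011111101


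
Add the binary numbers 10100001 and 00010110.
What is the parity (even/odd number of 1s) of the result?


10100001 = 161
00010110 = 22
Sum = 183 = 10110111
1s count = 6

even parity (6 ones in 10110111)


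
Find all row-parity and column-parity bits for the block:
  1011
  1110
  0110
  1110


Row parities: 1101
Column parities: 1101

Row P: 1101, Col P: 1101, Corner: 1


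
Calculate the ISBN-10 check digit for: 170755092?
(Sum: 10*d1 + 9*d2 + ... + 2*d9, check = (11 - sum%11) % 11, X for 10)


Weighted sum: 208
208 mod 11 = 10

Check digit: 1


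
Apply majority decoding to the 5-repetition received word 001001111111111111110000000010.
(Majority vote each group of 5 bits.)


Groups: 00100, 11111, 11111, 11111, 00000, 00010
Majority votes: 011100

011100


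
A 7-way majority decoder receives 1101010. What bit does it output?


Ones: 4 out of 7
Threshold: 4

1 (4/7 voted 1)


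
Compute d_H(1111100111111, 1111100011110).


XOR: 0000000100001
Count of 1s: 2

2


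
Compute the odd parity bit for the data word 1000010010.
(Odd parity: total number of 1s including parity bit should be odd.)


Number of 1s in data: 3
Parity bit: 0

0


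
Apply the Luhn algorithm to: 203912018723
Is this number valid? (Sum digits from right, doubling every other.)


Luhn sum = 45
45 mod 10 = 5

Invalid (Luhn sum mod 10 = 5)


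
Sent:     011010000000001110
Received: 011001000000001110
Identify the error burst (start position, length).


XOR: 000011000000000000

Burst at position 4, length 2


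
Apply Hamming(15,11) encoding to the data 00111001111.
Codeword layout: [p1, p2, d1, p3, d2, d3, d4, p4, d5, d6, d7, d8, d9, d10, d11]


Parity bits: p1=0, p2=0, p3=0, p4=1

000001111001111


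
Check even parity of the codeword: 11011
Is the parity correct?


Number of 1s: 4

Yes, parity is correct (4 ones)


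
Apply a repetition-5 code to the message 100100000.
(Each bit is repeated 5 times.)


Each bit -> 5 copies

111110000000000111110000000000000000000000000


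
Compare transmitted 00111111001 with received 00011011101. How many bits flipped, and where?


XOR: 00100100100

3 error(s) at position(s): 2, 5, 8


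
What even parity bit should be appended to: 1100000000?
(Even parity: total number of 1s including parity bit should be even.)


Number of 1s in data: 2
Parity bit: 0

0


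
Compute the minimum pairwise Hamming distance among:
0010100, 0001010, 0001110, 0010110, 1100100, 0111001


Comparing all pairs, minimum distance: 1
Can detect 0 errors, correct 0 errors

1


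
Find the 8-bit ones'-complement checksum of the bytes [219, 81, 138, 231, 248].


Sum = 917 mod 256 = 149
Complement = 106

106


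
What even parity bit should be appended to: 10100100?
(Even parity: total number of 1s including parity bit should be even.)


Number of 1s in data: 3
Parity bit: 1

1


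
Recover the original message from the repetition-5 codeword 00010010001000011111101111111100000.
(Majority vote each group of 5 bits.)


Groups: 00010, 01000, 10000, 11111, 10111, 11111, 00000
Majority votes: 0001110

0001110


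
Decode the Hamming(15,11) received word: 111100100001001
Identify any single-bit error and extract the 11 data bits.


Syndrome = 0: no error detected

Data: 10010001001 (no errors)


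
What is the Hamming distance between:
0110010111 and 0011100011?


XOR: 0101110100
Count of 1s: 5

5


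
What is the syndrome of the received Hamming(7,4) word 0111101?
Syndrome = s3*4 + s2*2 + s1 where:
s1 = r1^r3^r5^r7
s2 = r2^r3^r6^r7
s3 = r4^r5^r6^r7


s1=1, s2=1, s3=1

Syndrome = 7 (error at position 7)


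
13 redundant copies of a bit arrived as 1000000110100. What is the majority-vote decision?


Ones: 4 out of 13
Threshold: 7

0 (4/13 voted 1)


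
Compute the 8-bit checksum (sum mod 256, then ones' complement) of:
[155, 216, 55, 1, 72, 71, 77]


Sum = 647 mod 256 = 135
Complement = 120

120
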